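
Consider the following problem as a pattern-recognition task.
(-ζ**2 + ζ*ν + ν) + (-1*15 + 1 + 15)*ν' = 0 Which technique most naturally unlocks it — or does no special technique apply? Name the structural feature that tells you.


Diagnosis: a linear integrating factor — linear in the unknown with genuine forcing: multiply through by the exponential of the integrated coefficient and the left side closes into one derivative.


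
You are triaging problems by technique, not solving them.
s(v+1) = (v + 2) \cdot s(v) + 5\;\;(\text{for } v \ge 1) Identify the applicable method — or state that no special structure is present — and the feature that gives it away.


Method: a summation factor — first-order, linear, moving coefficient v + 2: the discrete analogue of an integrating factor handles it.


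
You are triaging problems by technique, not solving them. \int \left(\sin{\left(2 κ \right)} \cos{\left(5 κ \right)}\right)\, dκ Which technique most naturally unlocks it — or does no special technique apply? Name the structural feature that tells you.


Diagnosis: a trigonometric identity — two sinusoids at different rates multiply in \sin{\left(2 κ \right)} \cos{\left(5 κ \right)}; the product-to-sum identity uncouples them.


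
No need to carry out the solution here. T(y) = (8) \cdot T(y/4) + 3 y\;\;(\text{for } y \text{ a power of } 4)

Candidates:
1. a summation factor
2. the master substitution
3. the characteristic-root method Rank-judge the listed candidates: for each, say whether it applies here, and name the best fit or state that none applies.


Verdict: the master substitution — the argument contracts 4-fold per step: reindex y exponentially and solve the linear recurrence in the new index.
- a summation factor — the recursion divides its index rather than shifting it — there is no previous-term chain for a summation factor to telescope.
- the master substitution — applies; the problem has the shape this method handles.
- the characteristic-root method — a divided-index call is not the fixed-shift linear shape that characteristic roots solve.


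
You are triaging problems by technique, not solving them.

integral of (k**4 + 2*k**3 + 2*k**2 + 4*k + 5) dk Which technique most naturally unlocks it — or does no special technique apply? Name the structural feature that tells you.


Best approach: no special technique — the integrand is a sum of constant multiples of powers of k — integrate term by term.


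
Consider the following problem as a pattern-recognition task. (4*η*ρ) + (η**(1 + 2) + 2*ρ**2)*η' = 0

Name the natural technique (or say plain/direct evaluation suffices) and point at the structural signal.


Technique: the exact-equation method — the compatibility test passes: the η-derivative of 4*η*ρ matches the ρ-derivative of (η**(1 + 2) + 2*ρ**2), so integrate a potential.


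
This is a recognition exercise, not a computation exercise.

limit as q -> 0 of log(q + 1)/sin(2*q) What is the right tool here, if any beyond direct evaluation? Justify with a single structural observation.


Verdict: l'Hôpital's rule (0/0) — the 0/0 form at 0 is the signature situation for l'Hôpital's rule. One could equally expand both pieces locally and compare leading terms; the rule does that in one stroke.


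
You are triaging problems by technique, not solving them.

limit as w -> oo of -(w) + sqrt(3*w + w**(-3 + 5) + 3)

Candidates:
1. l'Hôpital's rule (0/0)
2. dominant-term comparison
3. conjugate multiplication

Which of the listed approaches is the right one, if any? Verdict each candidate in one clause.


Verdict: conjugate multiplication — turning the difference into a conjugate-rationalized ratio makes the limit readable.
- l'Hôpital's rule (0/0) — no quotient structure at all: the clash is ∞ minus ∞, which rationalizing converts into a tractable ratio.
- dominant-term comparison — this limit is not decided by comparing leading-term growth at infinity.
- conjugate multiplication: yes — fits the structure here.


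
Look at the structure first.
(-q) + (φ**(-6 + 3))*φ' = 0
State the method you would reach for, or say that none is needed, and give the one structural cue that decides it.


Best approach: separation of variables — one side of the product carries the independent variable, the other the unknown — the textbook separation shape. An exactness check succeeds on this form as well — separation and the potential function arrive at the same answer, separation more directly.


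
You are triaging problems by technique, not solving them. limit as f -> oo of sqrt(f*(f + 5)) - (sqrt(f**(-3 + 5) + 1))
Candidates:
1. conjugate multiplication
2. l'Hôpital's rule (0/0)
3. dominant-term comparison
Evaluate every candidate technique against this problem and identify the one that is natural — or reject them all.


Best approach: conjugate multiplication — the ∞ − ∞ radical form is the exact trigger for the conjugate maneuver.
- conjugate multiplication — applicable, and directly so.
- l'Hôpital's rule (0/0) — substitution produces ∞ − ∞ rather than a vanishing quotient; the rule needs a 0/0 ratio to act on.
- dominant-term comparison — no ranking of term growth rates resolves the limit here.


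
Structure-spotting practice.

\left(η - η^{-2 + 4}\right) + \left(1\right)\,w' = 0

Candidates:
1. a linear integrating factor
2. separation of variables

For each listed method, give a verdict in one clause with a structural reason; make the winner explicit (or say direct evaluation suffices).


Diagnosis: no special technique — the slope is a pure function of η; integrate both sides and be done.
- a linear integrating factor — the linear template holds only trivially here (the unknown is absent, so the coefficient is zero) — the method is not the natural label.
- separation of variables: any separation here is vacuous (nothing depends on the unknown); direct integration is the honest label.


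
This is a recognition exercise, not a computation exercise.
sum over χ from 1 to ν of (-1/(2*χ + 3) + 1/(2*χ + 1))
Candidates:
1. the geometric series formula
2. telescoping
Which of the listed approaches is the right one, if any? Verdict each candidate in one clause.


Best approach: telescoping — each term adds 1/(2*χ + 1) and subtracts the same expression advanced one index; that subtracted piece cancels against the next term's added copy — only the boundary terms survive.
- the geometric series formula — the ratio of consecutive terms depends on the index.
- telescoping — yes — fits the structure here.


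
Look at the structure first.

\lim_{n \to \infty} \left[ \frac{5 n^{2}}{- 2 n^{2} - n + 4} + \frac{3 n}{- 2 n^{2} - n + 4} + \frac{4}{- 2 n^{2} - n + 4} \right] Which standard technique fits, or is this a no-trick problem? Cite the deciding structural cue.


Verdict: dominant-term comparison — growth-rate triage: the leading powers of n decide the limit, everything else is noise. Viewed as a single quotient this is an ∞/∞ form — an at-infinity application of l'Hôpital's rule would also resolve it; comparing leading growth reads the answer without differentiating.


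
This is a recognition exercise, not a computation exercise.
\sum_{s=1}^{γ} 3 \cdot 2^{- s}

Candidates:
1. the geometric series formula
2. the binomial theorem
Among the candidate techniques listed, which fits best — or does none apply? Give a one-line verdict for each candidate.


Verdict: the geometric series formula — consecutive terms stand in a fixed index-free ratio — the geometric sum formula closes it.
- the geometric series formula — yes — fits the structure here.
- the binomial theorem: the terms lack the binomial-coefficient-weighted complementary-power pattern of an expansion.


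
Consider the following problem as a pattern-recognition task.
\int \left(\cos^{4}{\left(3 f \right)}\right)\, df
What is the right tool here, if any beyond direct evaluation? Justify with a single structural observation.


Best approach: a trigonometric identity — the even exponent on \cos^{4}{\left(3 f \right)} signals one move: rewrite via cos of the doubled angle.


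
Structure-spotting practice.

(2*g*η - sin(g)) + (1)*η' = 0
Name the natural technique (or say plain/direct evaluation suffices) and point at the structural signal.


Method: a linear integrating factor — the unknown enters only to the first power against a nonzero forcing term — the integrating-factor template applies directly.


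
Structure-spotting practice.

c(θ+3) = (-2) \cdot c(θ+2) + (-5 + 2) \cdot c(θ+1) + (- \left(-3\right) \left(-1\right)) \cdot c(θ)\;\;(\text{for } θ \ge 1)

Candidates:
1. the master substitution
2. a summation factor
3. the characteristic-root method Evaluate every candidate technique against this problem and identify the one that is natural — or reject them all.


Method: the characteristic-root method — because shifting θ leaves the equation's coefficients unchanged, exponential trials reduce it to algebra.
- the master substitution: the recursion shifts the index rather than dividing it.
- a summation factor — a summation factor telescopes one-step recursions; this one carries higher-order memory.
- the characteristic-root method — yes, a natural case for it.


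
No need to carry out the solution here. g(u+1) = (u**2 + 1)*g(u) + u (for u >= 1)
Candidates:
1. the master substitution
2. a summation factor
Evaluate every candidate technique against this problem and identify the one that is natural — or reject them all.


Best approach: a summation factor — one step of memory with a weight u**2 + 1 that changes as the index grows — the summation-factor construction is built for this.
- the master substitution: the recursion shifts the index rather than dividing it.
- a summation factor: yes, a natural case for it.


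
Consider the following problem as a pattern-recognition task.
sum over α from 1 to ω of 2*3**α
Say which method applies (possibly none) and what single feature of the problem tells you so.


Method: the geometric series formula — each summand is the previous one scaled by 3; that constant multiplier is itself the geometric structure.


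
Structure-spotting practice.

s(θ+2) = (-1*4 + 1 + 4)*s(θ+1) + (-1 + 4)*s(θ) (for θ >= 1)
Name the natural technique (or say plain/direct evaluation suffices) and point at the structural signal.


Diagnosis: the characteristic-root method — try a geometric ansatz r^θ: constant coefficients turn the recurrence into one polynomial equation in r.


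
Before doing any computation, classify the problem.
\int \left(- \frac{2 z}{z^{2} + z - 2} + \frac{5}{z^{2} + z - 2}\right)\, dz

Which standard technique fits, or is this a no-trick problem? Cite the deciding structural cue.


Technique: partial fractions — once z^{2} + z - 2 is factored, each root contributes a simple-fraction term; integrate them one at a time.


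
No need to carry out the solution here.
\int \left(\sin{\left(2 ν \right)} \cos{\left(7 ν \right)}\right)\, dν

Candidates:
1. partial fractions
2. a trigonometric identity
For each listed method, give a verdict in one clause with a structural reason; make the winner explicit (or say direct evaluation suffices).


Best approach: a trigonometric identity — \sin{\left(2 ν \right)} \cos{\left(7 ν \right)} mixes two frequencies; the product-to-sum identity splits it into single-frequency sinusoids.
- partial fractions — there is no rational-function structure to decompose.
- a trigonometric identity: yes — fits the structure here.


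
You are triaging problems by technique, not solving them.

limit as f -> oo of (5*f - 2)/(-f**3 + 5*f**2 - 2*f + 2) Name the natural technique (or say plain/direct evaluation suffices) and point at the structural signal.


Method: dominant-term comparison — growth-rate triage: the leading powers of f decide the limit, everything else is noise. Differentiating the expression as a single quotient would eventually settle it as well; matching dominant growth settles it immediately.


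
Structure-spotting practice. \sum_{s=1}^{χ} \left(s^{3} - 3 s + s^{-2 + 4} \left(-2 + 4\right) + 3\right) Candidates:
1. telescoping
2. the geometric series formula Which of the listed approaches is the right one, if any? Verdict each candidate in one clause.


Best approach: no special technique — constant-multiple powers of s with no cancellation partners and no common ratio — use the standard power-sum formulas.
- telescoping — neither a shifted-difference shape nor integer-spaced poles are present.
- the geometric series formula — the term-to-term ratio changes with the index, so the geometric formula cannot close it.


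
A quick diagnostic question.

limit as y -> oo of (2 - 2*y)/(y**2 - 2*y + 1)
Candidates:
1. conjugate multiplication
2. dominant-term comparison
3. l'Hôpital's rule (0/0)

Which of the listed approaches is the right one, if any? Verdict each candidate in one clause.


Diagnosis: dominant-term comparison — growth-rate triage: the leading powers of y decide the limit, everything else is noise.
- conjugate multiplication — no divergent radical difference is present for a conjugate pair to cancel.
- dominant-term comparison — yes, a natural case for it.
- l'Hôpital's rule (0/0) — viewed as a single quotient this runs to ∞/∞, not the 0/0 clash this candidate addresses; an at-infinity variant of the rule would resolve it, but comparing leading growth reads the answer without differentiating.


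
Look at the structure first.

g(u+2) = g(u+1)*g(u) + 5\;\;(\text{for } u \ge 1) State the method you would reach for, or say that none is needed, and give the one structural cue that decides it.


Method: no special technique — each new value is a nonlinear function of earlier ones — scaling arguments and superposition both fail.


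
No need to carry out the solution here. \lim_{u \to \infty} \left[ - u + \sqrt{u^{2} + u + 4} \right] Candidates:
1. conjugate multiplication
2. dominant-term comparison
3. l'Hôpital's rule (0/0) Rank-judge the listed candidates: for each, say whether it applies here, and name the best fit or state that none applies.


Technique: conjugate multiplication — both pieces blow up but their difference is finite; the conjugate trick rationalizes \sqrt{u^{2} + u + 4} - u.
- conjugate multiplication: yes — fits the structure here.
- dominant-term comparison: no dominant power emerges to decide the limit by degree comparison.
- l'Hôpital's rule (0/0): the expression is a difference driving to ∞ − ∞, not a 0/0 quotient — there is no ratio for the rule to differentiate.


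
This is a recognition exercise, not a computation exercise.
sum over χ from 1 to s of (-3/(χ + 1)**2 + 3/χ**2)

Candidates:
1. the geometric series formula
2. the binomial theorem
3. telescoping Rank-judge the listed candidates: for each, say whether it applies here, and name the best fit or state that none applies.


Verdict: telescoping — the generic term is a one-step difference of 3/χ**2, so partial sums shortcut to endpoint evaluation.
- the geometric series formula — consecutive terms are not related by a fixed multiplier.
- the binomial theorem: there is no pair of bases whose matched powers would reassemble into a single binomial power.
- telescoping — yes — fits the structure here.


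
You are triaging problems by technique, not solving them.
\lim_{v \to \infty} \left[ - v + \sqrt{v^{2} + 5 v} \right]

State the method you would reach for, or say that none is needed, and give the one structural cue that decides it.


Technique: conjugate multiplication — this difference gives up after one conjugate multiplication — the radical structure cancels against its conjugate.


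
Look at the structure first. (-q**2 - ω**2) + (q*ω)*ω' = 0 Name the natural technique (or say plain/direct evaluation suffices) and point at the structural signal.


Diagnosis: the homogeneous substitution — the slope is degree-zero homogeneous: the ratio substitution v = ω/q collapses it. A Bernoulli rewrite works here as the equation stands — the homogeneous substitution is the more immediate reading.


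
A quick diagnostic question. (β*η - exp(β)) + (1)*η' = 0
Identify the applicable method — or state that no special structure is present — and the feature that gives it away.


Verdict: a linear integrating factor — η appears only to the first power with coefficient β — the classic integrating-factor setup.


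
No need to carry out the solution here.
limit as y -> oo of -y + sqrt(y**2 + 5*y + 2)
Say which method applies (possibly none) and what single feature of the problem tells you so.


Method: conjugate multiplication — the ∞ − ∞ radical form is the exact trigger for the conjugate maneuver.


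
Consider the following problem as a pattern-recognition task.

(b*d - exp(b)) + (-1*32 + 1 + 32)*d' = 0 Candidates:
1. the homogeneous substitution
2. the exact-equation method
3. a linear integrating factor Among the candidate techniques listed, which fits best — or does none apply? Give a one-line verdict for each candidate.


Method: a linear integrating factor — the unknown enters only to the first power against a nonzero forcing term — the integrating-factor template applies directly.
- the homogeneous substitution — the slope does not depend on the ratio of the variables alone.
- the exact-equation method: no potential function has this form as its differential, as written.
- a linear integrating factor — yes, a natural case for it.


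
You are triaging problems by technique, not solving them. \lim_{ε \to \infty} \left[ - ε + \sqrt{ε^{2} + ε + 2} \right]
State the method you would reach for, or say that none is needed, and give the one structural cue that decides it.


Diagnosis: conjugate multiplication — this difference gives up after one conjugate multiplication — the radical structure cancels against its conjugate.


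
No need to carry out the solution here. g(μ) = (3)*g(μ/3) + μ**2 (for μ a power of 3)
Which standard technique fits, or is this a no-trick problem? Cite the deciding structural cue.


Method: the master substitution — the recursive call is at index μ/3 rather than a shift, a divide-and-conquer shape — substituting μ = 3^m linearizes it.


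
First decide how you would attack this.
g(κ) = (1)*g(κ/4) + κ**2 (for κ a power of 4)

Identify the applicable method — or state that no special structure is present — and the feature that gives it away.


Method: the master substitution — a divide-and-conquer shape: argument κ/4, so change variables with κ = 4^m and solve the linear version.


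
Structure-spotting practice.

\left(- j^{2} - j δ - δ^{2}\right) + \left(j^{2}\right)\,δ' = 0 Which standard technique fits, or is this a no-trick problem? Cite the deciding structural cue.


Technique: the homogeneous substitution — the slope is degree-zero homogeneous: the ratio substitution v = δ/j collapses it.


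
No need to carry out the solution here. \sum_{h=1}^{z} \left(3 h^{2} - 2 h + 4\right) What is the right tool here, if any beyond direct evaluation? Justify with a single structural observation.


Diagnosis: no special technique — no cancellation, no constant ratio, no binomial weights — just polynomial terms summed directly.


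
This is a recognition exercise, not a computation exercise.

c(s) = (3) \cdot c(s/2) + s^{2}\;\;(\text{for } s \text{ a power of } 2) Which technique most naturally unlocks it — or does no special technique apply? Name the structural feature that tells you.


Best approach: the master substitution — the argument contracts 2-fold per step: reindex s exponentially and solve the linear recurrence in the new index.


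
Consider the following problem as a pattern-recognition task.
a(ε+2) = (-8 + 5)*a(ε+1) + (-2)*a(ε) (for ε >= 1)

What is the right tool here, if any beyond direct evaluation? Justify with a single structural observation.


Verdict: the characteristic-root method — every coefficient is a fixed number and the forcing is zero — substitute r^ε and read off the root equation.


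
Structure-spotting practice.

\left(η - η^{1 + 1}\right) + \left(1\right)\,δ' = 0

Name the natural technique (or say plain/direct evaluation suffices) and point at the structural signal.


Best approach: no special technique — solved for the derivative, δ never appears on the right — this is a direct integration in η, not a differential-equations problem at heart.


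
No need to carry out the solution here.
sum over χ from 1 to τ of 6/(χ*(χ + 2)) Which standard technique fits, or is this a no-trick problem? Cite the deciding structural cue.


Verdict: telescoping — one partial-fraction pass turns 6/(χ*(χ + 2)) into a shifted difference, and shifted differences telescope.


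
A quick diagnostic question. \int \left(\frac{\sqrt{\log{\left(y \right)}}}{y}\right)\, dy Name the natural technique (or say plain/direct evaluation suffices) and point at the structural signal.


Technique: u-substitution — viewed as a product, the integrand is a composition evaluated at \log{\left(y \right)} times (a constant multiple of) that inner expression's derivative, so u = \log{\left(y \right)} makes it elementary.


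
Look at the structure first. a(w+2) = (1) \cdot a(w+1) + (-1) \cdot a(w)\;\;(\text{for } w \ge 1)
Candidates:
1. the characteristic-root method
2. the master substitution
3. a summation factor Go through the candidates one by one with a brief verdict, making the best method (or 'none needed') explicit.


Verdict: the characteristic-root method — no index-dependence in the weights and nothing inhomogeneous: classic characteristic-equation setup.
- the characteristic-root method — yes, a natural case for it.
- the master substitution — the recursion shifts the index rather than dividing it.
- a summation factor: a summation factor telescopes one-step recursions; this one carries higher-order memory.


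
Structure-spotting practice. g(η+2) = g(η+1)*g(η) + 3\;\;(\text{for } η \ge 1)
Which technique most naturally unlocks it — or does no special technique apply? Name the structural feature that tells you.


Diagnosis: no special technique — once the recursion is nonlinear, characteristic roots, master substitutions, and summation factors are all off the table.


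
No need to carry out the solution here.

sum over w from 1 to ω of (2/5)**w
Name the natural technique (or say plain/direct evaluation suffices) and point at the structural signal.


Verdict: the geometric series formula — check a ratio of consecutive terms: it is 2/5, independent of the index, so the geometric formula closes the sum.


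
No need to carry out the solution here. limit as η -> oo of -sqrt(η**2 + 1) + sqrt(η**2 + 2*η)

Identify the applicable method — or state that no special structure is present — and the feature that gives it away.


Method: conjugate multiplication — two divergent pieces with a minus sign between them and a radical in the mix: rationalize sqrt(η**2 + 2*η) - sqrt(η**2 + 1) before any limit law applies.


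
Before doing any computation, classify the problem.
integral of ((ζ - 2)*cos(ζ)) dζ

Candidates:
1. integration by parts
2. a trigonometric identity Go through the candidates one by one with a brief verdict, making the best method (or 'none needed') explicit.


Verdict: integration by parts — ζ - 2 dies after finitely many derivatives while cos(ζ) cycles under integration — the tabular/parts setup.
- integration by parts: a fit — the right tool for this form.
- a trigonometric identity — the trigonometric factor has no even power to reduce and no cross-frequency product to convert — the standard power-reduction and product-to-sum identities do not engage it.


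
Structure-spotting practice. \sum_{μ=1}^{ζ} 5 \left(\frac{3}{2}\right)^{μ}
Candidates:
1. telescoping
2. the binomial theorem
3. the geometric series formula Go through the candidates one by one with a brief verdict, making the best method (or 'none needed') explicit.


Diagnosis: the geometric series formula — each term is \frac{3}{2} times the previous one, so the geometric-series formula applies directly.
- telescoping: the summand is not presented as a shifted difference — a telescoping rewrite may exist, but the displayed structure does not offer one.
- the binomial theorem — the summand does not match any term pattern of an expanded binomial power.
- the geometric series formula: applies; the problem has the shape this method handles.


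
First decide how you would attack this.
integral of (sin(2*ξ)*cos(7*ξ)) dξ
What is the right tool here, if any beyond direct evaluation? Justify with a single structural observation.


Method: a trigonometric identity — sin(2*ξ)*cos(7*ξ) is a beat pattern — rewrite the product as a sum of single-frequency waves before integrating.


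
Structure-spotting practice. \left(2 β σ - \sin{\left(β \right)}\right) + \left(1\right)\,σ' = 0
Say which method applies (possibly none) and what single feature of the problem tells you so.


Verdict: a linear integrating factor — σ appears only to the first power with coefficient 2 β — the classic integrating-factor setup.


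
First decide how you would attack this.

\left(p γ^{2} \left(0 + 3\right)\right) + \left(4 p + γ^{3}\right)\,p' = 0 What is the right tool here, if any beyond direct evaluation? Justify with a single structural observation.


Verdict: the exact-equation method — equality of cross partials is the green light — assemble the potential function term by term.


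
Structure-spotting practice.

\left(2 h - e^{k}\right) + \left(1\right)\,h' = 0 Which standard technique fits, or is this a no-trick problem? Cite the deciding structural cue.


Best approach: a linear integrating factor — linear in the unknown with genuine forcing: multiply through by the exponential of the integrated coefficient and the left side closes into one derivative.


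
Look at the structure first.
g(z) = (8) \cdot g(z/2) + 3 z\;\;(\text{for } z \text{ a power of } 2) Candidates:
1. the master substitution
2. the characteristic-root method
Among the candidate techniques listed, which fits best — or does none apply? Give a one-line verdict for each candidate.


Technique: the master substitution — the argument contracts 2-fold per step: reindex z exponentially and solve the linear recurrence in the new index.
- the master substitution — applies; the problem has the shape this method handles.
- the characteristic-root method: a divided-index call is not the fixed-shift linear shape that characteristic roots solve.


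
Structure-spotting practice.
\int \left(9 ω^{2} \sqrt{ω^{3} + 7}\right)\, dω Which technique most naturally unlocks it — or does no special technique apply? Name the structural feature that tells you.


Verdict: u-substitution — spotting that 9 ω^{2} is a constant multiple of the derivative of ω^{3} + 7 is the key observation — substitute u = ω^{3} + 7 and the integral becomes one-dimensional in u.


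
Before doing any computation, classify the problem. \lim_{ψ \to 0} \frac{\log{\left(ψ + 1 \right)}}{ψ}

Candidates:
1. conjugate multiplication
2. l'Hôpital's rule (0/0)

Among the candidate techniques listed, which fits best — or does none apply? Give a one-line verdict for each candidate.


Verdict: l'Hôpital's rule (0/0) — numerator and denominator both vanish at 0 — a genuine 0/0 form, which is exactly when l'Hôpital applies. A local series expansion at the point resolves it as well; the rule is the packaged version of that step.
- conjugate multiplication — there is no infinity-minus-infinity radical difference to rationalize.
- l'Hôpital's rule (0/0) — yes, a natural case for it.


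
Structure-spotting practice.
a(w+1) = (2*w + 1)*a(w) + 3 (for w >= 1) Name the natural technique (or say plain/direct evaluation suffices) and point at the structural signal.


Best approach: a summation factor — the coefficient 2*w + 1 drifts with the index, so no fixed root exists; normalizing by the cumulative product telescopes it.


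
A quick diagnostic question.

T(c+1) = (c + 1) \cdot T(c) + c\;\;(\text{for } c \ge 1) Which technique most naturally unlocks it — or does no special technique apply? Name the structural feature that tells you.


Method: a summation factor — the coefficient c + 1 drifts with the index, so no fixed root exists; normalizing by the cumulative product telescopes it.


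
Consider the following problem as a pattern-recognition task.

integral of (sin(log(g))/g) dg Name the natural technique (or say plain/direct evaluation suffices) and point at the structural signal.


Method: u-substitution — read it as f(log(g)) times a constant multiple of d(log(g)): one substitution, u = log(g), finishes it.


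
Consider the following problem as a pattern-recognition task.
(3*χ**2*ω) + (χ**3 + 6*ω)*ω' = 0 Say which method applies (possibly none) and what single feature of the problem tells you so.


Diagnosis: the exact-equation method — take the mixed partials of 3*χ**2*ω and χ**3 + 6*ω: they are equal, which certifies an exact differential.


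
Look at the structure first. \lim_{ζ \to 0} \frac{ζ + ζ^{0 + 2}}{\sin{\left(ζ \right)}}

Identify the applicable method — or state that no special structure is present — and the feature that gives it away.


Best approach: l'Hôpital's rule (0/0) — numerator and denominator both vanish at 0 — a genuine 0/0 form, which is exactly when l'Hôpital applies. One could equally expand both pieces locally and compare leading terms; the rule does that in one stroke.


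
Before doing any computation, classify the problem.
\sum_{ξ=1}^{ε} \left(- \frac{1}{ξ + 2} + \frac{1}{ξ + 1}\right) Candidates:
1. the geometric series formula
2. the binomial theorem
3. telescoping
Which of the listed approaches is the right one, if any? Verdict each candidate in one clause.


Verdict: telescoping — each term adds \frac{1}{ξ + 1} and subtracts the same expression advanced one index; that subtracted piece cancels against the next term's added copy — only the boundary terms survive.
- the geometric series formula — the term-to-term ratio changes with the index, so the geometric formula cannot close it.
- the binomial theorem — the terms lack the binomial-coefficient-weighted complementary-power pattern of an expansion.
- telescoping — yes — fits the structure here.


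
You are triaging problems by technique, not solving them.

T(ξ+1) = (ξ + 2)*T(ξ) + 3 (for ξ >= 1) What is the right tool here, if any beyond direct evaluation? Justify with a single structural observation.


Method: a summation factor — one-term recursion with variable weight ξ + 2 is solved by product normalization, not by root-finding.


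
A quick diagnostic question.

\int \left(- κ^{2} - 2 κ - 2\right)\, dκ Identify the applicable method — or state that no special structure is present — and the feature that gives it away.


Verdict: no special technique — scan for structure and find none: constant multiples of powers of κ, integrate directly.


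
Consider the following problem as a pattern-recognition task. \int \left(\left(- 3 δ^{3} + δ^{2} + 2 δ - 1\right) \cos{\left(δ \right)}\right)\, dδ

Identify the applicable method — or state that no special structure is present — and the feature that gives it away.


Technique: integration by parts — a polynomial - 3 δ^{3} + δ^{2} + 2 δ - 1 against the kernel \cos{\left(δ \right)} is the signature bounded-ladder case for integration by parts.


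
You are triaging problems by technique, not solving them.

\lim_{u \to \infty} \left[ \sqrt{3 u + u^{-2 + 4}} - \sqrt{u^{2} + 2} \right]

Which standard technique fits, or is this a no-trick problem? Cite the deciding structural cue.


Technique: conjugate multiplication — divergence minus divergence hides a finite answer — expose it by pairing \sqrt{3 u + u^{-2 + 4}} - \sqrt{u^{2} + 2} with its conjugate.


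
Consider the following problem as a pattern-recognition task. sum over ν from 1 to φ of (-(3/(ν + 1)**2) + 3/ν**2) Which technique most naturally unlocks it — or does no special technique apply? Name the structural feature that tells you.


Method: telescoping — the summand is 3/ν**2 minus the same expression shifted by one, so consecutive terms cancel in pairs.


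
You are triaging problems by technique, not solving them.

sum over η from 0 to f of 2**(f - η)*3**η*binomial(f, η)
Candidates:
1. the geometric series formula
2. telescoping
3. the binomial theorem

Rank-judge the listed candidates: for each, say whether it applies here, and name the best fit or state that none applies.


Diagnosis: the binomial theorem — terms weighting binomial(f, η) against matched powers of 3 and 2 reassemble into (3 + 2)^f by the binomial theorem.
- the geometric series formula: the ratio of consecutive terms depends on the index.
- telescoping: writing out consecutive terms as given produces no pairwise cancellation.
- the binomial theorem: applies; the problem has the shape this method handles.


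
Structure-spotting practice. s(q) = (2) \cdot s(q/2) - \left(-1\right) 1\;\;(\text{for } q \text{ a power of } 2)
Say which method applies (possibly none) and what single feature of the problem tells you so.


Best approach: the master substitution — the argument shrinks by the factor 2, so measure the index on a logarithmic scale and the recursion becomes a shift.


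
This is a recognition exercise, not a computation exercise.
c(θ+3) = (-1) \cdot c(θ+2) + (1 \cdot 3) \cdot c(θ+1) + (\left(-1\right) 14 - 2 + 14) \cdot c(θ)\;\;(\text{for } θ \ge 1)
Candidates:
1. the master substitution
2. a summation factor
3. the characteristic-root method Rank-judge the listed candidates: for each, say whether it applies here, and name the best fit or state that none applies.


Method: the characteristic-root method — no index-dependence in the weights and nothing inhomogeneous: classic characteristic-equation setup.
- the master substitution: the recursive argument is a shift of the index, not a fixed fraction of it.
- a summation factor: the recurrence reaches back more than one step, outside the first-order family a summation factor normalizes.
- the characteristic-root method: a fit — the right tool for this form.


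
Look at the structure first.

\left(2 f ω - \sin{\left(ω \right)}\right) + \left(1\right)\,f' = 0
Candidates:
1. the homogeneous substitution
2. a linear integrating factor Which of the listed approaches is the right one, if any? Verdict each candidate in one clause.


Best approach: a linear integrating factor — linear in the unknown with genuine forcing: multiply through by the exponential of the integrated coefficient and the left side closes into one derivative.
- the homogeneous substitution: the ratio substitution does not collapse this equation.
- a linear integrating factor — a fit — the right tool for this form.


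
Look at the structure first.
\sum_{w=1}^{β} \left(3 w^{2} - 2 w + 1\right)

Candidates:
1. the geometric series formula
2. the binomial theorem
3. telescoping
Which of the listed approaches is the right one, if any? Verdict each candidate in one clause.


Verdict: no special technique — no cancellation, no constant ratio, no binomial weights — just polynomial terms summed directly.
- the geometric series formula: no single multiplier carries one term to the next throughout the sum.
- the binomial theorem — the terms lack the binomial-coefficient-weighted complementary-power pattern of an expansion.
- telescoping: as presented, consecutive terms share no shifted copy to cancel against — no rewrite is on display to change that.


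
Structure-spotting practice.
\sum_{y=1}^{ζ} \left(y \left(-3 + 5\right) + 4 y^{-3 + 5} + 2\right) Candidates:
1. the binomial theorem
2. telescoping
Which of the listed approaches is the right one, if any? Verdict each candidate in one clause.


Best approach: no special technique — Faulhaber territory: sum each constant-multiple power of y with its closed-form formula, no trick required.
- the binomial theorem: there is no sum-raised-to-a-power identity hiding in these terms.
- telescoping — writing out consecutive terms as given produces no pairwise cancellation.


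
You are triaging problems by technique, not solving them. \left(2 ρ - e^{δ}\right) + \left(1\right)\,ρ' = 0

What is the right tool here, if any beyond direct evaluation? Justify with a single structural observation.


Diagnosis: a linear integrating factor — the equation is linear in ρ with coefficient 2; multiplying by the integrating factor exp(∫2) makes the left side a perfect derivative.


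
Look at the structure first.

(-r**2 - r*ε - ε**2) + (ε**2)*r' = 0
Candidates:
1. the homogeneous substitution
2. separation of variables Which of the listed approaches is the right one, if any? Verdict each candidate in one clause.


Best approach: the homogeneous substitution — the slope's numerator and denominator have matching total degree, so it depends only on r/ε and the ratio substitution collapses it.
- the homogeneous substitution: yes — fits the structure here.
- separation of variables: the two dependences are entangled, not a clean product of one-variable pieces.


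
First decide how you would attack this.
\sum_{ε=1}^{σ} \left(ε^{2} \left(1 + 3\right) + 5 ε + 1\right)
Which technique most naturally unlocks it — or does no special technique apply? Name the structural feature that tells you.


Diagnosis: no special technique — recognize the absence of structure: constant-multiple powers of ε summed plainly, no special method required.


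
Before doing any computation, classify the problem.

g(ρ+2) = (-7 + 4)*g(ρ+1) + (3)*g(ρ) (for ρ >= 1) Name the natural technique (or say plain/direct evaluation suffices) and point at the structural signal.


Diagnosis: the characteristic-root method — every coefficient is a fixed number and the forcing is zero — substitute r^ρ and read off the root equation.


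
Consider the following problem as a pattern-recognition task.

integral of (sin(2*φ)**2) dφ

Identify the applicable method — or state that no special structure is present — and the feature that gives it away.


Method: a trigonometric identity — the even trigonometric power sin(2*φ)**2 reduces by a double-angle identity before any integration is attempted.


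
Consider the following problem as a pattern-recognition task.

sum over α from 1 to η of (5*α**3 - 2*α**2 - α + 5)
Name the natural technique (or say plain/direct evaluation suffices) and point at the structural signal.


Best approach: no special technique — recognize the absence of structure: constant-multiple powers of α summed plainly, no special method required.


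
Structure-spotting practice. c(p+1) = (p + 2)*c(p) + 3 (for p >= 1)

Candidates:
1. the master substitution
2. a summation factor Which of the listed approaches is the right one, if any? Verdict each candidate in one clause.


Method: a summation factor — an index-dependent multiplier p + 2 rules out characteristic roots; a summation factor converts it to a pure difference.
- the master substitution — with no divided-index recursive call, reindexing by powers of a base buys nothing.
- a summation factor: applicable, and directly so.


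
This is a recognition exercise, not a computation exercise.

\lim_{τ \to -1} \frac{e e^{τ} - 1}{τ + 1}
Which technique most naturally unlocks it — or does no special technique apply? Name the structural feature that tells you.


Method: l'Hôpital's rule (0/0) — numerator and denominator both vanish at -1 — a genuine 0/0 form, which is exactly when l'Hôpital applies. A local series expansion at the point resolves it as well; the rule is the packaged version of that step.
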